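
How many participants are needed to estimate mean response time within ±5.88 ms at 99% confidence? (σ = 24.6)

n = (z*σ/E)² = (2.576×24.6/5.88)² = 116.1 → n = 117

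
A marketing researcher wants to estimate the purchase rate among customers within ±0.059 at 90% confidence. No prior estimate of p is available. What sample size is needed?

Conservative approach: use p = 0.5 (maximizes p(1-p) = 0.25). n = z²(0.25)/E² = 1.645²×0.25/0.059² = 194.3 → n = 195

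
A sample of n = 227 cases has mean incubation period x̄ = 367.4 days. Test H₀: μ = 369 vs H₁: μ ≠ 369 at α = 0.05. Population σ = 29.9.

z = (x̄ - μ₀)/(σ/√n) = (367.4 - 369)/(29.9/√227) = -0.806. Critical value: ±1.96. Since |-0.806| ≤ 1.96, Fail to reject H₀.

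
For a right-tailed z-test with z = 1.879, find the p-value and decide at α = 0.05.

p = P(Z > 1.879) = 1 - Φ(1.879) ≈ 0.0301. Since p < 0.05, reject H₀ (significant) at α = 0.05.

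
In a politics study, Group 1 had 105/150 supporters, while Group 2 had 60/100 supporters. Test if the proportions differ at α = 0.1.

p̂₁ = 0.7, p̂₂ = 0.6, pooled p̂ = 0.66. z = 1.635. Critical: ±1.645. Fail to reject H₀.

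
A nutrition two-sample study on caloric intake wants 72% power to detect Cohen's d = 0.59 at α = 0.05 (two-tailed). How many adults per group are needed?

z_{α/2} = 1.96, z_β = Φ⁻¹(0.72) = 0.583. For medium effect (d = 0.59): n per group = 2(z_{α/2} + z_β)²/d² = 2(1.96 + 0.583)²/0.59² = 37.2 → 38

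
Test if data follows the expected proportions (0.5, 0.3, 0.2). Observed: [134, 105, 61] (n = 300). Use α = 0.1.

Expected: [150.0, 90.0, 60.0]. χ² = 4.223. df = 2, critical = 4.605. Fail to reject H₀.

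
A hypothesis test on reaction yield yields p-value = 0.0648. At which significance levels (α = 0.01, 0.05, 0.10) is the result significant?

p = 0.0648. Significant at: α = 0.1.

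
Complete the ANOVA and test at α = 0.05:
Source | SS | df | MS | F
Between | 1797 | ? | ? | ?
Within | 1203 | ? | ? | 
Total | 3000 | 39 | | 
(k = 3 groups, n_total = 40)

df_between = 2, df_within = 37. MS_between = 898.5, MS_within = 32.51. F = 27.635, F_crit ≈ 3.252. Reject H₀.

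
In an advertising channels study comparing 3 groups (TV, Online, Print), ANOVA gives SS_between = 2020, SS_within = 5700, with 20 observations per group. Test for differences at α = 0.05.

df_between = 2, df_within = 57. F = MS_between/MS_within = 1010.0/100.0 = 10.1. F_crit ≈ 3.159. Reject H₀. At least one mean differs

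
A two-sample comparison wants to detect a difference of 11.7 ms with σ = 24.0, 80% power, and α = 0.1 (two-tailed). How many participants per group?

n per group = 2(z_α/2 + z_β)²σ²/d² = 2×(1.645 + 0.84)²×24.0²/11.7² = 52.0 → n = 52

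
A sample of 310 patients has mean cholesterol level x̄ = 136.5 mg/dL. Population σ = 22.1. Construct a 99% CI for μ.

CI = x̄ ± z*(σ/√n) = 136.5 ± 2.576(22.1/√310) = 136.5 ± 3.23 = (133.27, 139.73)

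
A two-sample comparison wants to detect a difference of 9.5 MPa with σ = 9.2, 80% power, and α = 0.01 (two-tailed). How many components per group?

n per group = 2(z_α/2 + z_β)²σ²/d² = 2×(2.576 + 0.84)²×9.2²/9.5² = 21.9 → n = 22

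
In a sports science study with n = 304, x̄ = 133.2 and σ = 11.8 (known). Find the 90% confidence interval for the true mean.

CI = x̄ ± z*(σ/√n) = 133.2 ± 1.645(11.8/√304) = 133.2 ± 1.11 = (132.09, 134.31)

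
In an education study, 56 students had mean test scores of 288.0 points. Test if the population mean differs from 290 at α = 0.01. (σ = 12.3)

z = (x̄ - μ₀)/(σ/√n) = (288.0 - 290)/(12.3/√56) = -1.217. Critical value: ±2.576. Since |-1.217| ≤ 2.576, Fail to reject H₀.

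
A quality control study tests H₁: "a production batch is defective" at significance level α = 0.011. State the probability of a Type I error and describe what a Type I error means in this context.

P(Type I error) = α = 0.011. A Type I error is rejecting H₀ when H₀ is actually true (false positive) — here, concluding that a production batch is defective when in fact this is not the case. Consequence: scrapping a good batch — wasted material and cost for no reason.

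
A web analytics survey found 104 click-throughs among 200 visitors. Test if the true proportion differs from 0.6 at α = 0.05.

p̂ = 0.52, p₀ = 0.6. z = (p̂ - p₀)/√(p₀(1-p₀)/n) = -2.309. Critical: ±1.96. Reject H₀.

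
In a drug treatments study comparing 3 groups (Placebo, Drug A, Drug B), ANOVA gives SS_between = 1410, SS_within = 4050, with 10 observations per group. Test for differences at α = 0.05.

df_between = 2, df_within = 27. F = MS_between/MS_within = 705.0/150.0 = 4.7. F_crit ≈ 3.354. Reject H₀. At least one mean differs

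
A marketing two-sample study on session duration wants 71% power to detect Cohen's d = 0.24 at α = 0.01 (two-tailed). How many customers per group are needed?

z_{α/2} = 2.576, z_β = Φ⁻¹(0.71) = 0.553. For small effect (d = 0.24): n per group = 2(z_{α/2} + z_β)²/d² = 2(2.576 + 0.553)²/0.24² = 340.0 → 340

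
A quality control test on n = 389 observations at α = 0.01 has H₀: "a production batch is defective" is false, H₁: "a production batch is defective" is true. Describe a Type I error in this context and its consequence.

Type I error: rejecting H₀ when it is true — concluding that a production batch is defective when in fact it is not. Consequence: scrapping a good batch — wasted material and cost for no reason.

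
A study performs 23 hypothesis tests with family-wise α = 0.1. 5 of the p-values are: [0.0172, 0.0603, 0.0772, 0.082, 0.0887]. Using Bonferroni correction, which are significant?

Bonferroni α = 0.1/23 = 0.00435. None of the given p-values are significant.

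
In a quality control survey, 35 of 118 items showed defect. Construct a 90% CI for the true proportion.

p̂ = 0.297. CI = p̂ ± z*√(p̂(1-p̂)/n) = (0.227, 0.366)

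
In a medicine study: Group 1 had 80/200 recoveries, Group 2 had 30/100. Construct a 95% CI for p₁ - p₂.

p̂₁ = 0.4, p̂₂ = 0.3. Difference = 0.1. CI = (-0.013, 0.213)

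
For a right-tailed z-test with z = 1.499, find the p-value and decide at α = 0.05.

p = P(Z > 1.499) = 1 - Φ(1.499) ≈ 0.0669. Since p ≥ 0.05, fail to reject H₀ (not significant) at α = 0.05.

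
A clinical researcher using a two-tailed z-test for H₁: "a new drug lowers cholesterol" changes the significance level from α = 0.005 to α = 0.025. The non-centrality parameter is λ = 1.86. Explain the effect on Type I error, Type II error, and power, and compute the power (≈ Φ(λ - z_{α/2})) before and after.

Increasing α from 0.005 to 0.025:
• Type I error rate increases (α is the Type I rate by definition).
• Critical value moves from z_{α/2} = 2.807 to 2.241, so power = Φ(λ - z_{α/2}) goes from Φ(1.86 - 2.807) = 0.172 to Φ(1.86 - 2.241) = 0.352.
• Type II error rate β = 1 - power therefore decreases (0.828 → 0.648).
Appropriate when false negatives are costly — here, shelving an effective drug — patients miss out on a treatment that would have helped.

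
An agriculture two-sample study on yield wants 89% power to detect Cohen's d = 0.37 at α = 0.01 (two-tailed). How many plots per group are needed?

z_{α/2} = 2.576, z_β = Φ⁻¹(0.89) = 1.227. For small effect (d = 0.37): n per group = 2(z_{α/2} + z_β)²/d² = 2(2.576 + 1.227)²/0.37² = 211.3 → 212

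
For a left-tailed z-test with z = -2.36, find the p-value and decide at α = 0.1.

p = P(Z < -2.36) = Φ(-2.36) ≈ 0.0091. Since p < 0.1, reject H₀ (significant) at α = 0.1.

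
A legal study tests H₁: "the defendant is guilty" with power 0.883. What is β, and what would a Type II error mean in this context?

β = 1 - power = 1 - 0.883 = 0.117. A Type II error is failing to reject H₀ when H₀ is false (false negative) — here, failing to conclude that the defendant is guilty when in fact it is true. Consequence: acquitting a guilty person.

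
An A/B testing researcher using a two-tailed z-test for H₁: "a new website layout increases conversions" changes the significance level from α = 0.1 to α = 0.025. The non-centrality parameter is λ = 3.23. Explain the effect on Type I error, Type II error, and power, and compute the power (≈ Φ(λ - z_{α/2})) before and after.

Decreasing α from 0.1 to 0.025:
• Type I error rate decreases (α is the Type I rate by definition).
• Critical value moves from z_{α/2} = 1.645 to 2.241, so power = Φ(λ - z_{α/2}) goes from Φ(3.23 - 1.645) = 0.944 to Φ(3.23 - 2.241) = 0.839.
• Type II error rate β = 1 - power therefore increases (0.056 → 0.161).
Appropriate when false positives are costly — here, rolling out a layout that doesn't actually help — wasted engineering effort.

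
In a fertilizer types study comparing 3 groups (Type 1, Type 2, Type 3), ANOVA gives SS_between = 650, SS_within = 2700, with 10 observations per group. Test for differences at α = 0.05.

df_between = 2, df_within = 27. F = MS_between/MS_within = 325.0/100.0 = 3.25. F_crit ≈ 3.354. Fail to reject H₀.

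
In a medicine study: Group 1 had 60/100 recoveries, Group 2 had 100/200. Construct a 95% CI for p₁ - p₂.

p̂₁ = 0.6, p̂₂ = 0.5. Difference = 0.1. CI = (-0.018, 0.218)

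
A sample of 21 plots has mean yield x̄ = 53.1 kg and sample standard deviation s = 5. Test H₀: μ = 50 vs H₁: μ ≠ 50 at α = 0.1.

t = (x̄ - μ₀)/(s/√n) = (53.1 - 50)/(5/√21) = 2.841. df = 20, critical t = ±1.725. Reject H₀.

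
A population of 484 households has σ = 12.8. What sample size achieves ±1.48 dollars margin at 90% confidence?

Without FPC: n₀ = (1.645×12.8/1.48)² = 202.408. With FPC: n = n₀N/(n₀+N-1) = 142.9 → n = 143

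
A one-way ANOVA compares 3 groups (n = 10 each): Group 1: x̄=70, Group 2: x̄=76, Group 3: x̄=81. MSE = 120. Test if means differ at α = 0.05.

Grand mean = 75.67. SS_between = 606.67, MS_between = 303.33. F = 2.528, F_crit ≈ 3.354. Fail to reject H₀.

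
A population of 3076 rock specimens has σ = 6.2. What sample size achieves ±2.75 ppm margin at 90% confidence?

Without FPC: n₀ = (1.645×6.2/2.75)² = 13.755. With FPC: n = n₀N/(n₀+N-1) = 13.7 → n = 14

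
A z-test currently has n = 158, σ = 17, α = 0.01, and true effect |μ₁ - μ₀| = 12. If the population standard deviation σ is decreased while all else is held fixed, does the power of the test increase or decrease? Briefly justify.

Power increases: a smaller σ shrinks the standard error σ/√n, moving the sampling distribution under H₁ further from the critical value.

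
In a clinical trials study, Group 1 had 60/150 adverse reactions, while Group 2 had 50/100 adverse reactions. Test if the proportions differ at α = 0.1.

p̂₁ = 0.4, p̂₂ = 0.5, pooled p̂ = 0.44. z = -1.56. Critical: ±1.645. Fail to reject H₀.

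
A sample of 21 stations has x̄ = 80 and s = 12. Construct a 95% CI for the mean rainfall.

CI = x̄ ± t*(s/√n) = 80 ± 2.086(12/√21) = (74.54, 85.46)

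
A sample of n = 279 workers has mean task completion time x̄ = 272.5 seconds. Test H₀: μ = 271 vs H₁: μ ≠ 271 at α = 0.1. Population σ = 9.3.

z = (x̄ - μ₀)/(σ/√n) = (272.5 - 271)/(9.3/√279) = 2.694. Critical value: ±1.645. Since |2.694| > 1.645, Reject H₀.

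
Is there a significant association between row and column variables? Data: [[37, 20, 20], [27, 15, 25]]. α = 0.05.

χ² = 2.148. df = 2, critical = 5.991. Fail to reject H₀. No evidence of dependence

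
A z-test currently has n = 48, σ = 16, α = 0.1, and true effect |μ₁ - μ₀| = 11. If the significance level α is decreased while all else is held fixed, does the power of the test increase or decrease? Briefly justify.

Power decreases: a smaller α raises the critical value, so less of the H₁ sampling distribution falls in the rejection region.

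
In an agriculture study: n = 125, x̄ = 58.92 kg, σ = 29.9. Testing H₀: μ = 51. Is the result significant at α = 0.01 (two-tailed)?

z = (58.92 - 51)/(29.9/√125) = 2.961. Since |z| > 2.576, significant at α = 0.01.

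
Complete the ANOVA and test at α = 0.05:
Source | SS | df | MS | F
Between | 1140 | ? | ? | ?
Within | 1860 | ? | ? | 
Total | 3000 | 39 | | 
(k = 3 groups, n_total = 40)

df_between = 2, df_within = 37. MS_between = 570.0, MS_within = 50.27. F = 11.339, F_crit ≈ 3.252. Reject H₀.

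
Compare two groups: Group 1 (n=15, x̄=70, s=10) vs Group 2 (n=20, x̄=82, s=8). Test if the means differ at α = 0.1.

Pooled sp = 8.9. t = -3.946, df = 33. Critical t = ±1.692. Reject H₀.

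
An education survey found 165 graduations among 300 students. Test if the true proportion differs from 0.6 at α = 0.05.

p̂ = 0.55, p₀ = 0.6. z = (p̂ - p₀)/√(p₀(1-p₀)/n) = -1.768. Critical: ±1.96. Fail to reject H₀.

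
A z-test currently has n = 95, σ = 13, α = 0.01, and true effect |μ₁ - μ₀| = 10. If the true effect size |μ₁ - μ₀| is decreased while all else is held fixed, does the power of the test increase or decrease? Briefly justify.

Power decreases: a smaller true effect decreases the non-centrality λ = |μ₁ - μ₀|/(σ/√n).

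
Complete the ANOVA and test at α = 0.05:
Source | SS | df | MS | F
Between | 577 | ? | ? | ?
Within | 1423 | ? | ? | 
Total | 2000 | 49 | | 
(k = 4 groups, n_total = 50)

df_between = 3, df_within = 46. MS_between = 192.33, MS_within = 30.93. F = 6.217, F_crit ≈ 2.807. Reject H₀.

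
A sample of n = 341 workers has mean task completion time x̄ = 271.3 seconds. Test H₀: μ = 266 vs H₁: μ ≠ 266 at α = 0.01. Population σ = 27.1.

z = (x̄ - μ₀)/(σ/√n) = (271.3 - 266)/(27.1/√341) = 3.611. Critical value: ±2.576. Since |3.611| > 2.576, Reject H₀.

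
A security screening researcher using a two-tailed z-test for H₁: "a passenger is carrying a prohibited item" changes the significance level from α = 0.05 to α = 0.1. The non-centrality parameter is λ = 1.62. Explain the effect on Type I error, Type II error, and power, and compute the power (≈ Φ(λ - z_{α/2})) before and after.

Increasing α from 0.05 to 0.1:
• Type I error rate increases (α is the Type I rate by definition).
• Critical value moves from z_{α/2} = 1.96 to 1.645, so power = Φ(λ - z_{α/2}) goes from Φ(1.62 - 1.96) = 0.367 to Φ(1.62 - 1.645) = 0.49.
• Type II error rate β = 1 - power therefore decreases (0.633 → 0.51).
Appropriate when false negatives are costly — here, letting a prohibited item through — security breach.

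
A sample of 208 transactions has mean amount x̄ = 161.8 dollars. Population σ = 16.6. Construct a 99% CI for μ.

CI = x̄ ± z*(σ/√n) = 161.8 ± 2.576(16.6/√208) = 161.8 ± 2.96 = (158.84, 164.76)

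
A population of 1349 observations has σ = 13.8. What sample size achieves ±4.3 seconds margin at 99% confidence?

Without FPC: n₀ = (2.576×13.8/4.3)² = 68.346. With FPC: n = n₀N/(n₀+N-1) = 65.1 → n = 66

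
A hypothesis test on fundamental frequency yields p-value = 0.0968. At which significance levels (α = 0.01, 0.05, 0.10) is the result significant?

p = 0.0968. Significant at: α = 0.1.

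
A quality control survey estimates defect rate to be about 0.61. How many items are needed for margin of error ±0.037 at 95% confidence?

n = z²p(1-p)/E² = 1.96²×0.61×0.39/0.037² = 667.6 → n = 668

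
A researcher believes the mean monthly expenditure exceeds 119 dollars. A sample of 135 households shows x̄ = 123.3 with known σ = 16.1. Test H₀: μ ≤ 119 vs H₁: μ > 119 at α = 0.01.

z = 3.103. Critical value: 2.33. Reject H₀.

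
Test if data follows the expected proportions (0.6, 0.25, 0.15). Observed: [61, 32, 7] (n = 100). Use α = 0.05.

Expected: [60.0, 25.0, 15.0]. χ² = 6.243. df = 2, critical = 5.991. Reject H₀.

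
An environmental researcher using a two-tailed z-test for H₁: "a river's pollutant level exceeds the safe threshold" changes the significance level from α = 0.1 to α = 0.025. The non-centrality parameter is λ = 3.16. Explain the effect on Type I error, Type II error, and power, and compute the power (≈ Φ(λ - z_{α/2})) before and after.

Decreasing α from 0.1 to 0.025:
• Type I error rate decreases (α is the Type I rate by definition).
• Critical value moves from z_{α/2} = 1.645 to 2.241, so power = Φ(λ - z_{α/2}) goes from Φ(3.16 - 1.645) = 0.935 to Φ(3.16 - 2.241) = 0.821.
• Type II error rate β = 1 - power therefore increases (0.065 → 0.179).
Appropriate when false positives are costly — here, shutting down a compliant factory unnecessarily.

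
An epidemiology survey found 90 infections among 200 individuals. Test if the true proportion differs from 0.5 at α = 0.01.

p̂ = 0.45, p₀ = 0.5. z = (p̂ - p₀)/√(p₀(1-p₀)/n) = -1.414. Critical: ±2.576. Fail to reject H₀.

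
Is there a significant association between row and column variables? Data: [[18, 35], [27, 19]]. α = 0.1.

χ² = 6.076. df = 1, critical = 2.706. Reject H₀. Variables are dependent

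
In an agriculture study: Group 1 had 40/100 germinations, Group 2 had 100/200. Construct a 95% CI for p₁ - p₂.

p̂₁ = 0.4, p̂₂ = 0.5. Difference = -0.1. CI = (-0.218, 0.018)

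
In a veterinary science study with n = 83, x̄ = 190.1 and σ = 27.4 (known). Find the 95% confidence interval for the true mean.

CI = x̄ ± z*(σ/√n) = 190.1 ± 1.96(27.4/√83) = 190.1 ± 5.89 = (184.21, 195.99)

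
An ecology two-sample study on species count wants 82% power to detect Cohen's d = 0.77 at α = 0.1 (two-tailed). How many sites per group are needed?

z_{α/2} = 1.645, z_β = Φ⁻¹(0.82) = 0.915. For medium effect (d = 0.77): n per group = 2(z_{α/2} + z_β)²/d² = 2(1.645 + 0.915)²/0.77² = 22.1 → 23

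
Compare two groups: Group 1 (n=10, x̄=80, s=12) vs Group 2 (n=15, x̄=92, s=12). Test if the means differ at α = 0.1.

Pooled sp = 12.0. t = -2.449, df = 23. Critical t = ±1.714. Reject H₀.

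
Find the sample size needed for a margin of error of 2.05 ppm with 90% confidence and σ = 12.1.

n = (z*σ/E)² = (1.645×12.1/2.05)² = 94.3 → n = 95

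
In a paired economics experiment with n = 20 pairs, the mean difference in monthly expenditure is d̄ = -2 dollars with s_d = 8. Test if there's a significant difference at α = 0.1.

t = d̄/(s_d/√n) = -2/(8/√20) = -1.118. df = 19, critical t = ±1.729. Fail to reject H₀.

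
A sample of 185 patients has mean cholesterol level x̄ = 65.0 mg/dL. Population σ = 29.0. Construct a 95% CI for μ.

CI = x̄ ± z*(σ/√n) = 65.0 ± 1.96(29.0/√185) = 65.0 ± 4.18 = (60.82, 69.18)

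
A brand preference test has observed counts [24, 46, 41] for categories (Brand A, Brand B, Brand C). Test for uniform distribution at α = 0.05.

Expected = 37 each. χ² = Σ(O-E)²/E = 7.189. df = 2, critical value = 5.991. Reject H₀.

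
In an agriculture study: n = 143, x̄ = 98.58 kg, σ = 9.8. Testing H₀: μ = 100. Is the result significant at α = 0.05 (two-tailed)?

z = (98.58 - 100)/(9.8/√143) = -1.733. Since |z| ≤ 1.96, not significant at α = 0.05.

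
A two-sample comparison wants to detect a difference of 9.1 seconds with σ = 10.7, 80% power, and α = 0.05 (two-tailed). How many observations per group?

n per group = 2(z_α/2 + z_β)²σ²/d² = 2×(1.96 + 0.84)²×10.7²/9.1² = 21.7 → n = 22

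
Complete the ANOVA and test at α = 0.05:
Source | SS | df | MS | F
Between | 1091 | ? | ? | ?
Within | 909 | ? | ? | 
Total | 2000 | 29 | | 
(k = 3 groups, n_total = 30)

df_between = 2, df_within = 27. MS_between = 545.5, MS_within = 33.67. F = 16.203, F_crit ≈ 3.354. Reject H₀.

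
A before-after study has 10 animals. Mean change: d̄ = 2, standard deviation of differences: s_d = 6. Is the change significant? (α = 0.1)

t = d̄/(s_d/√n) = 2/(6/√10) = 1.054. df = 9, critical t = ±1.833. Fail to reject H₀.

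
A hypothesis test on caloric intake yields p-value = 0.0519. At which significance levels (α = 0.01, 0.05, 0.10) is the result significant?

p = 0.0519. Significant at: α = 0.1.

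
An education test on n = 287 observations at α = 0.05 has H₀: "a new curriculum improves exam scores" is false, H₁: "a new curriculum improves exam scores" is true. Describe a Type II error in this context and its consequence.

Type II error: failing to reject H₀ when it is false — concluding that a new curriculum improves exam scores is not supported when in fact it is. Consequence: keeping the old curriculum when the new one would have helped students.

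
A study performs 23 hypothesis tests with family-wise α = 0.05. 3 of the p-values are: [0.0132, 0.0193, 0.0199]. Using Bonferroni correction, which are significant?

Bonferroni α = 0.05/23 = 0.00217. None of the given p-values are significant.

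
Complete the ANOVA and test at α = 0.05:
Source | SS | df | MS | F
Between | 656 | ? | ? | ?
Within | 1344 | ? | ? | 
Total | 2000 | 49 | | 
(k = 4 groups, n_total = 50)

df_between = 3, df_within = 46. MS_between = 218.67, MS_within = 29.22. F = 7.484, F_crit ≈ 2.807. Reject H₀.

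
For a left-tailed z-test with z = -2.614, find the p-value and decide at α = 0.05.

p = P(Z < -2.614) = Φ(-2.614) ≈ 0.0045. Since p < 0.05, reject H₀ (significant) at α = 0.05.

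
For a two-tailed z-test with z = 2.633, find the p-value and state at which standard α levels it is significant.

p = 2·P(Z > |2.633|) = 2·(1 - Φ(2.633)) ≈ 0.0085. Significant at α = 0.1; Significant at α = 0.05; Significant at α = 0.01.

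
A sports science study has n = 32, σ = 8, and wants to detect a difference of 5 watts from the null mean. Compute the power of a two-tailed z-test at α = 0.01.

SE = σ/√n = 8/√32 = 1.414. Non-centrality λ = d/SE = 5/1.414 = 3.536. Power ≈ Φ(λ - z_{α/2}) = Φ(3.536 - 2.576) = Φ(0.96) = 0.831.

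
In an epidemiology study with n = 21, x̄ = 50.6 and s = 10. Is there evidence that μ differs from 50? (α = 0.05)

t = (x̄ - μ₀)/(s/√n) = (50.6 - 50)/(10/√21) = 0.275. df = 20, critical t = ±2.086. Fail to reject H₀.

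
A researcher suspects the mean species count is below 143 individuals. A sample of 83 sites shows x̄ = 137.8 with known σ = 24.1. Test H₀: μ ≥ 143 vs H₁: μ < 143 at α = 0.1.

z = -1.966. Critical value: -1.28. Reject H₀.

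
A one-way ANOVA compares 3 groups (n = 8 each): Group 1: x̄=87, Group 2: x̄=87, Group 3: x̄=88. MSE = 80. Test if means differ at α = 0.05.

Grand mean = 87.33. SS_between = 5.33, MS_between = 2.67. F = 0.033, F_crit ≈ 3.467. Fail to reject H₀.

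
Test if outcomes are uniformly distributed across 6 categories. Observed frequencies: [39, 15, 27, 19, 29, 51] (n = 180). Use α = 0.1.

Expected = 30 each. χ² = Σ(O-E)²/E = 29.267. df = 5, critical value = 9.236. Reject H₀.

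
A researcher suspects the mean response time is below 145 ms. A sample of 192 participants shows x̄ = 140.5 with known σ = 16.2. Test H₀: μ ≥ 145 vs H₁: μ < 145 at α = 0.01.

z = -3.849. Critical value: -2.33. Reject H₀.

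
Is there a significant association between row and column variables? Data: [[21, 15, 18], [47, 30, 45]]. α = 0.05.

χ² = 0.282. df = 2, critical = 5.991. Fail to reject H₀. No evidence of dependence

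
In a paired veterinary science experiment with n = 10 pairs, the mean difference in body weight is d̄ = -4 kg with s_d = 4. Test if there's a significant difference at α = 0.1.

t = d̄/(s_d/√n) = -4/(4/√10) = -3.162. df = 9, critical t = ±1.833. Reject H₀.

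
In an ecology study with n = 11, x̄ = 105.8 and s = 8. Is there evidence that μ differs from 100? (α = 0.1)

t = (x̄ - μ₀)/(s/√n) = (105.8 - 100)/(8/√11) = 2.405. df = 10, critical t = ±1.812. Reject H₀.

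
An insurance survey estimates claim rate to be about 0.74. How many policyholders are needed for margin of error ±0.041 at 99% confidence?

n = z²p(1-p)/E² = 2.576²×0.74×0.26/0.041² = 759.5 → n = 760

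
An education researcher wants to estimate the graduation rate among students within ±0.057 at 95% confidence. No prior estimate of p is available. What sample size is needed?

Conservative approach: use p = 0.5 (maximizes p(1-p) = 0.25). n = z²(0.25)/E² = 1.96²×0.25/0.057² = 295.6 → n = 296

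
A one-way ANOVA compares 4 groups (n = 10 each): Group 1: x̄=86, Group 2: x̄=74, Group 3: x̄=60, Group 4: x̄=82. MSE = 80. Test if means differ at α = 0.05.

Grand mean = 75.5. SS_between = 3950.0, MS_between = 1316.67. F = 16.458, F_crit ≈ 2.866. Reject H₀.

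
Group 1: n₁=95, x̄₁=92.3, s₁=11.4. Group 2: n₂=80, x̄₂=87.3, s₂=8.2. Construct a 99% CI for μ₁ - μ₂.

Difference = 5.0. SE = √(11.4²/95 + 8.2²/80) = 1.486. CI = (1.17, 8.83)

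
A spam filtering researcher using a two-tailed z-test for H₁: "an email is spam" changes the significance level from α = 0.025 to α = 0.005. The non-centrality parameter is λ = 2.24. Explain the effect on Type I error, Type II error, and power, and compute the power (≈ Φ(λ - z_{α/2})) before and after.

Decreasing α from 0.025 to 0.005:
• Type I error rate decreases (α is the Type I rate by definition).
• Critical value moves from z_{α/2} = 2.241 to 2.807, so power = Φ(λ - z_{α/2}) goes from Φ(2.24 - 2.241) = 0.5 to Φ(2.24 - 2.807) = 0.285.
• Type II error rate β = 1 - power therefore increases (0.5 → 0.715).
Appropriate when false positives are costly — here, a legitimate email is sent to the spam folder and the user misses it.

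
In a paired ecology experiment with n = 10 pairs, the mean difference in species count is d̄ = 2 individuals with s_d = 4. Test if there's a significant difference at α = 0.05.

t = d̄/(s_d/√n) = 2/(4/√10) = 1.581. df = 9, critical t = ±2.262. Fail to reject H₀.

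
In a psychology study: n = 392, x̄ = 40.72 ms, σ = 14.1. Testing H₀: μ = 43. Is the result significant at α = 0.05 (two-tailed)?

z = (40.72 - 43)/(14.1/√392) = -3.202. Since |z| > 1.96, significant at α = 0.05.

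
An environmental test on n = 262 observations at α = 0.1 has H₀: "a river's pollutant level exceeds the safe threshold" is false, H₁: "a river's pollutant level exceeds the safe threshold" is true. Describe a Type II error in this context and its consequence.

Type II error: failing to reject H₀ when it is false — concluding that a river's pollutant level exceeds the safe threshold is not supported when in fact it is. Consequence: allowing unsafe pollution to continue.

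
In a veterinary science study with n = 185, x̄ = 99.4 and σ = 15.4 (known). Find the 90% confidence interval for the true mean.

CI = x̄ ± z*(σ/√n) = 99.4 ± 1.645(15.4/√185) = 99.4 ± 1.86 = (97.54, 101.26)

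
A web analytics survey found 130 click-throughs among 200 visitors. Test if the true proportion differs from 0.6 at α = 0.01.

p̂ = 0.65, p₀ = 0.6. z = (p̂ - p₀)/√(p₀(1-p₀)/n) = 1.443. Critical: ±2.576. Fail to reject H₀.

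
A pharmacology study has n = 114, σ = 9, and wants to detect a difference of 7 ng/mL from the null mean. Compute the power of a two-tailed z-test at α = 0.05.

SE = σ/√n = 9/√114 = 0.843. Non-centrality λ = d/SE = 7/0.843 = 8.304. Power ≈ Φ(λ - z_{α/2}) = Φ(8.304 - 1.96) = Φ(6.344) = 1.0.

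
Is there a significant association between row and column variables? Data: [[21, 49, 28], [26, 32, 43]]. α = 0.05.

χ² = 7.225. df = 2, critical = 5.991. Reject H₀. Variables are dependent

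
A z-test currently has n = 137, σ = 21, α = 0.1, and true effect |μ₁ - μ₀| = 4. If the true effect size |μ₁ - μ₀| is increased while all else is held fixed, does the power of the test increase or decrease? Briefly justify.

Power increases: a larger true effect increases the non-centrality λ = |μ₁ - μ₀|/(σ/√n).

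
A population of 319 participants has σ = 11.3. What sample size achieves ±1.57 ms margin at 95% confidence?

Without FPC: n₀ = (1.96×11.3/1.57)² = 199.008. With FPC: n = n₀N/(n₀+N-1) = 122.8 → n = 123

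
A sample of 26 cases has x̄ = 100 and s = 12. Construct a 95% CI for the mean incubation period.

CI = x̄ ± t*(s/√n) = 100 ± 2.06(12/√26) = (95.15, 104.85)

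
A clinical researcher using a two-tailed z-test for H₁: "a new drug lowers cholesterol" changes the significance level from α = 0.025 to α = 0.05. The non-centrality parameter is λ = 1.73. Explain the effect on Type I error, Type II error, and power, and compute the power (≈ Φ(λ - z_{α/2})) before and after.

Increasing α from 0.025 to 0.05:
• Type I error rate increases (α is the Type I rate by definition).
• Critical value moves from z_{α/2} = 2.241 to 1.96, so power = Φ(λ - z_{α/2}) goes from Φ(1.73 - 2.241) = 0.305 to Φ(1.73 - 1.96) = 0.409.
• Type II error rate β = 1 - power therefore decreases (0.695 → 0.591).
Appropriate when false negatives are costly — here, shelving an effective drug — patients miss out on a treatment that would have helped.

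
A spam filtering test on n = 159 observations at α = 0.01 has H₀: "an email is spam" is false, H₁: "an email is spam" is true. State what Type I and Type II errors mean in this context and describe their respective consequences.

Type I (false positive): concluding that an email is spam when it is not — a legitimate email is sent to the spam folder and the user misses it. Type II (false negative): failing to conclude that an email is spam when it is — a spam email lands in the inbox. Which is costlier depends on domain priorities and is a judgement call rather than a statistical fact.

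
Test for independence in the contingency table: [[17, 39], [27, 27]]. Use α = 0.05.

χ² = 4.42. df = 1, critical = 3.841. Reject H₀. Variables are dependent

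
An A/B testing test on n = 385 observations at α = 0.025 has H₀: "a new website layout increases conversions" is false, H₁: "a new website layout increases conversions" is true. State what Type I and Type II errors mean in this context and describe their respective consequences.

Type I (false positive): concluding that a new website layout increases conversions when it is not — rolling out a layout that doesn't actually help — wasted engineering effort. Type II (false negative): failing to conclude that a new website layout increases conversions when it is — discarding a layout that would have improved conversions — lost revenue. Which is costlier depends on domain priorities and is a judgement call rather than a statistical fact.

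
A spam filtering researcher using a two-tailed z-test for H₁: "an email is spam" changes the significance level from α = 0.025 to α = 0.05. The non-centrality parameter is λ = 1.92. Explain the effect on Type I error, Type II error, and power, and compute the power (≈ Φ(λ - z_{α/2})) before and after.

Increasing α from 0.025 to 0.05:
• Type I error rate increases (α is the Type I rate by definition).
• Critical value moves from z_{α/2} = 2.241 to 1.96, so power = Φ(λ - z_{α/2}) goes from Φ(1.92 - 2.241) = 0.374 to Φ(1.92 - 1.96) = 0.484.
• Type II error rate β = 1 - power therefore decreases (0.626 → 0.516).
Appropriate when false negatives are costly — here, a spam email lands in the inbox.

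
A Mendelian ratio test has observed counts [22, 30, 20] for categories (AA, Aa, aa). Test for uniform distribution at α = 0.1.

Expected = 24 each. χ² = Σ(O-E)²/E = 2.333. df = 2, critical value = 4.605. Fail to reject H₀.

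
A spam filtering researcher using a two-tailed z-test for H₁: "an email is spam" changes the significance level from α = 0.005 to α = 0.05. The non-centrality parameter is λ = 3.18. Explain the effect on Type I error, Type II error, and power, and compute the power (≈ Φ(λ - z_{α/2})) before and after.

Increasing α from 0.005 to 0.05:
• Type I error rate increases (α is the Type I rate by definition).
• Critical value moves from z_{α/2} = 2.807 to 1.96, so power = Φ(λ - z_{α/2}) goes from Φ(3.18 - 2.807) = 0.645 to Φ(3.18 - 1.96) = 0.889.
• Type II error rate β = 1 - power therefore decreases (0.355 → 0.111).
Appropriate when false negatives are costly — here, a spam email lands in the inbox.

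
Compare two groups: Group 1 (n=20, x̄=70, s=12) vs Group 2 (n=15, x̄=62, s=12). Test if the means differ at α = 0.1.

Pooled sp = 12.0. t = 1.952, df = 33. Critical t = ±1.692. Reject H₀.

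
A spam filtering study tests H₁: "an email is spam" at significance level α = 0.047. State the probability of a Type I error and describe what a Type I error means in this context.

P(Type I error) = α = 0.047. A Type I error is rejecting H₀ when H₀ is actually true (false positive) — here, concluding that an email is spam when in fact this is not the case. Consequence: a legitimate email is sent to the spam folder and the user misses it.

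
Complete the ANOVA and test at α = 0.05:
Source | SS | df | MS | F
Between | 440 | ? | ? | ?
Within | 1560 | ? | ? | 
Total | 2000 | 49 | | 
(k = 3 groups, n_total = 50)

df_between = 2, df_within = 47. MS_between = 220.0, MS_within = 33.19. F = 6.628, F_crit ≈ 3.195. Reject H₀.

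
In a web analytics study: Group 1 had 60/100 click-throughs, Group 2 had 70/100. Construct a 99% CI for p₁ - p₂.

p̂₁ = 0.6, p̂₂ = 0.7. Difference = -0.1. CI = (-0.273, 0.073)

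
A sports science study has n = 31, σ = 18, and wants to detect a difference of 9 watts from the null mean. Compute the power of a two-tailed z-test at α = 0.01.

SE = σ/√n = 18/√31 = 3.233. Non-centrality λ = d/SE = 9/3.233 = 2.784. Power ≈ Φ(λ - z_{α/2}) = Φ(2.784 - 2.576) = Φ(0.208) = 0.582.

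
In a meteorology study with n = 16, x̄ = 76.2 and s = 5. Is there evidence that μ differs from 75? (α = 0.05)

t = (x̄ - μ₀)/(s/√n) = (76.2 - 75)/(5/√16) = 0.96. df = 15, critical t = ±2.131. Fail to reject H₀.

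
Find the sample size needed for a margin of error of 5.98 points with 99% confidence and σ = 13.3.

n = (z*σ/E)² = (2.576×13.3/5.98)² = 32.8 → n = 33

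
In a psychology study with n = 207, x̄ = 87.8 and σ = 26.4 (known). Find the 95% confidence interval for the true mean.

CI = x̄ ± z*(σ/√n) = 87.8 ± 1.96(26.4/√207) = 87.8 ± 3.6 = (84.2, 91.4)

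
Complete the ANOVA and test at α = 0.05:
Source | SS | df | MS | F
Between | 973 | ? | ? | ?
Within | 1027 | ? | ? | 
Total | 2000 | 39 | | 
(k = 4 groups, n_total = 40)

df_between = 3, df_within = 36. MS_between = 324.33, MS_within = 28.53. F = 11.369, F_crit ≈ 2.866. Reject H₀.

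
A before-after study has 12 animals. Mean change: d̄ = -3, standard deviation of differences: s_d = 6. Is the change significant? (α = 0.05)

t = d̄/(s_d/√n) = -3/(6/√12) = -1.732. df = 11, critical t = ±2.201. Fail to reject H₀.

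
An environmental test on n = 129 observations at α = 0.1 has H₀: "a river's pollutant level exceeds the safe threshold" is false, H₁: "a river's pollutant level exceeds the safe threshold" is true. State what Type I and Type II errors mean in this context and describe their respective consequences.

Type I (false positive): concluding that a river's pollutant level exceeds the safe threshold when it is not — shutting down a compliant factory unnecessarily. Type II (false negative): failing to conclude that a river's pollutant level exceeds the safe threshold when it is — allowing unsafe pollution to continue. Which is costlier depends on domain priorities and is a judgement call rather than a statistical fact.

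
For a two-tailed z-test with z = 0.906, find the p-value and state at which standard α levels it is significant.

p = 2·P(Z > |0.906|) = 2·(1 - Φ(0.906)) ≈ 0.3649. Not significant at any standard level.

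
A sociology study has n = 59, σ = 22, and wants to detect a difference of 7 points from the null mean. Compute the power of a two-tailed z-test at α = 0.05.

SE = σ/√n = 22/√59 = 2.864. Non-centrality λ = d/SE = 7/2.864 = 2.444. Power ≈ Φ(λ - z_{α/2}) = Φ(2.444 - 1.96) = Φ(0.484) = 0.686.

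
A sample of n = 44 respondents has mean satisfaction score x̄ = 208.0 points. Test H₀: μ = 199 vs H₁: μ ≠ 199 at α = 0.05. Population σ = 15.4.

z = (x̄ - μ₀)/(σ/√n) = (208.0 - 199)/(15.4/√44) = 3.877. Critical value: ±1.96. Since |3.877| > 1.96, Reject H₀.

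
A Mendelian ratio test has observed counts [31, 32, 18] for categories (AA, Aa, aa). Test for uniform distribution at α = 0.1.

Expected = 27 each. χ² = Σ(O-E)²/E = 4.519. df = 2, critical value = 4.605. Fail to reject H₀.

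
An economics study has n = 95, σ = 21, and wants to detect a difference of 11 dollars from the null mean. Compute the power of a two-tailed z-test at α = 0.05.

SE = σ/√n = 21/√95 = 2.155. Non-centrality λ = d/SE = 11/2.155 = 5.105. Power ≈ Φ(λ - z_{α/2}) = Φ(5.105 - 1.96) = Φ(3.145) = 0.999.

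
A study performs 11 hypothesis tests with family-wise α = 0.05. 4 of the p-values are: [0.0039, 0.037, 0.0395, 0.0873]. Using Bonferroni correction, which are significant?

Bonferroni α = 0.05/11 = 0.00455. Significant p-values: [0.0039]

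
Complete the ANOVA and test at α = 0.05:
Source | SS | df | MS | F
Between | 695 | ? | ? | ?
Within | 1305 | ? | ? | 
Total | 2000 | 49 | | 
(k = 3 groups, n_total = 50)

df_between = 2, df_within = 47. MS_between = 347.5, MS_within = 27.77. F = 12.515, F_crit ≈ 3.195. Reject H₀.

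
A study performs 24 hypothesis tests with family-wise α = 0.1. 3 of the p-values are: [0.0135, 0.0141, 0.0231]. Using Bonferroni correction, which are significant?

Bonferroni α = 0.1/24 = 0.00417. None of the given p-values are significant.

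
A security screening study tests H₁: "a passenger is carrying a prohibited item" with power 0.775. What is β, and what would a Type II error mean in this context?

β = 1 - power = 1 - 0.775 = 0.225. A Type II error is failing to reject H₀ when H₀ is false (false negative) — here, failing to conclude that a passenger is carrying a prohibited item when in fact it is true. Consequence: letting a prohibited item through — security breach.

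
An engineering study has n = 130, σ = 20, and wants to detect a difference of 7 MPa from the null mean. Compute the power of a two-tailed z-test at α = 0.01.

SE = σ/√n = 20/√130 = 1.754. Non-centrality λ = d/SE = 7/1.754 = 3.991. Power ≈ Φ(λ - z_{α/2}) = Φ(3.991 - 2.576) = Φ(1.415) = 0.921.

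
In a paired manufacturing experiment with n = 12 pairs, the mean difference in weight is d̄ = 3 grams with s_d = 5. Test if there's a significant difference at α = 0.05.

t = d̄/(s_d/√n) = 3/(5/√12) = 2.078. df = 11, critical t = ±2.201. Fail to reject H₀.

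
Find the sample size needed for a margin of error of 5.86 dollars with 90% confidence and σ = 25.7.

n = (z*σ/E)² = (1.645×25.7/5.86)² = 52.05 → n = 53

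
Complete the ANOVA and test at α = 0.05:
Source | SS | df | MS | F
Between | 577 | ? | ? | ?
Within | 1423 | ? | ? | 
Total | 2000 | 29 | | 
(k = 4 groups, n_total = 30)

df_between = 3, df_within = 26. MS_between = 192.33, MS_within = 54.73. F = 3.514, F_crit ≈ 2.975. Reject H₀.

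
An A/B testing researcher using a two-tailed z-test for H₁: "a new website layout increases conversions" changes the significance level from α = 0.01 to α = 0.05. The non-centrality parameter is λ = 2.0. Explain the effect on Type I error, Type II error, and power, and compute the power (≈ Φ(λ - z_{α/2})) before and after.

Increasing α from 0.01 to 0.05:
• Type I error rate increases (α is the Type I rate by definition).
• Critical value moves from z_{α/2} = 2.576 to 1.96, so power = Φ(λ - z_{α/2}) goes from Φ(2.0 - 2.576) = 0.282 to Φ(2.0 - 1.96) = 0.516.
• Type II error rate β = 1 - power therefore decreases (0.718 → 0.484).
Appropriate when false negatives are costly — here, discarding a layout that would have improved conversions — lost revenue.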